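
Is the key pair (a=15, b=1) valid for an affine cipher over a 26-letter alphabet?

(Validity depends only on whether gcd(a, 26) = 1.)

Step 1: Compute gcd(15, 26).
Step 2: gcd(15, 26) = 1.
Since gcd = 1, 15 is coprime with 26, so it is a valid key.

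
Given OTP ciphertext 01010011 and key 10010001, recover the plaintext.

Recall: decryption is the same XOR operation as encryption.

Step 1: XOR ciphertext with key:
  Ciphertext: 01010011
  Key:        10010001
  XOR:        11000010
Step 2: Plaintext = 11000010 = 194 in decimal.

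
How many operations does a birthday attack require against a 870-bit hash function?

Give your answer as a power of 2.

Step 1: The birthday paradox gives collision probability ~50% after sqrt(2^n) = 2^(n/2) hashes.
Step 2: For 870-bit output: 2^(870/2) = 2^435.
Step 3: Approximately 2^435 hash computations needed.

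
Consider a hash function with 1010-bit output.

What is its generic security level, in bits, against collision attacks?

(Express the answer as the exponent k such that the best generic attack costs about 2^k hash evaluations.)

Step 1: The hash has a 1010-bit output.
Step 2: Collision resistance means it should be infeasible to find any x != y with h(x) = h(y).
By the birthday bound, a generic collision search succeeds after about sqrt(2^1010) = 2^(1010/2) = 2^505 evaluations.
Step 3: Security level = 505 bits.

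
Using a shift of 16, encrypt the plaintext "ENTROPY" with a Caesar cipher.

Step 1: For each letter, shift forward by 16 positions (mod 26).
  E (position 4) -> position (4+16) mod 26 = 20 -> U
  N (position 13) -> position (13+16) mod 26 = 3 -> D
  T (position 19) -> position (19+16) mod 26 = 9 -> J
  R (position 17) -> position (17+16) mod 26 = 7 -> H
  O (position 14) -> position (14+16) mod 26 = 4 -> E
  P (position 15) -> position (15+16) mod 26 = 5 -> F
  Y (position 24) -> position (24+16) mod 26 = 14 -> O
Result: UDJHEFO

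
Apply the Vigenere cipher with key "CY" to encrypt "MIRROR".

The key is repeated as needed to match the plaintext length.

Step 1: Repeat key to match plaintext length:
  Plaintext: MIRROR
  Key:       CYCYCY
Step 2: Encrypt each letter:
  M(12) + C(2) = (12+2) mod 26 = 14 = O
  I(8) + Y(24) = (8+24) mod 26 = 6 = G
  R(17) + C(2) = (17+2) mod 26 = 19 = T
  R(17) + Y(24) = (17+24) mod 26 = 15 = P
  O(14) + C(2) = (14+2) mod 26 = 16 = Q
  R(17) + Y(24) = (17+24) mod 26 = 15 = P
Ciphertext: OGTPQP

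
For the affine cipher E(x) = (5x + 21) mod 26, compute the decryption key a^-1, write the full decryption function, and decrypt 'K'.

Step 1: Find a^-1, the modular inverse of 5 mod 26.
Step 2: We need 5 * a^-1 = 1 (mod 26).
Step 3: 5 * 21 = 105 = 4 * 26 + 1, so a^-1 = 21.
Step 4: D(y) = 21(y - 21) mod 26.
Step 5: Apply to 'K' (y = 10): D(10) = 21 * (10 - 21) mod 26 = 21 * -11 mod 26 = 3 -> 'D'.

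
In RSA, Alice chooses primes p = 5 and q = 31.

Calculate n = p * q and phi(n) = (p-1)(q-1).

Step 1: n = p * q = 5 * 31 = 155.
Step 2: phi(n) = (p-1)(q-1) = 4 * 30 = 120.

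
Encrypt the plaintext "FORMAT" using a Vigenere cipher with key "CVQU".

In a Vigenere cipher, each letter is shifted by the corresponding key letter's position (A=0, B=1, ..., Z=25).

Step 1: Repeat key to match plaintext length:
  Plaintext: FORMAT
  Key:       CVQUCV
Step 2: Encrypt each letter:
  F(5) + C(2) = (5+2) mod 26 = 7 = H
  O(14) + V(21) = (14+21) mod 26 = 9 = J
  R(17) + Q(16) = (17+16) mod 26 = 7 = H
  M(12) + U(20) = (12+20) mod 26 = 6 = G
  A(0) + C(2) = (0+2) mod 26 = 2 = C
  T(19) + V(21) = (19+21) mod 26 = 14 = O
Ciphertext: HJHGCO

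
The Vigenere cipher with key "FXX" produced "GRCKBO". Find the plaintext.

Step 1: Extend key: FXXFXX
Step 2: Decrypt each letter (c - k) mod 26:
  G(6) - F(5) = (6-5) mod 26 = 1 = B
  R(17) - X(23) = (17-23) mod 26 = 20 = U
  C(2) - X(23) = (2-23) mod 26 = 5 = F
  K(10) - F(5) = (10-5) mod 26 = 5 = F
  B(1) - X(23) = (1-23) mod 26 = 4 = E
  O(14) - X(23) = (14-23) mod 26 = 17 = R
Plaintext: BUFFER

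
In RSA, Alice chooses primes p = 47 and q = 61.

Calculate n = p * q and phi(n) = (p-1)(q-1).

Step 1: n = p * q = 47 * 61 = 2867.
Step 2: phi(n) = (p-1)(q-1) = 46 * 60 = 2760.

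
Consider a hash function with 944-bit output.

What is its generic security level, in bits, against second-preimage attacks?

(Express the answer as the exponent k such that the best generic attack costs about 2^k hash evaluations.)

Step 1: The hash has a 944-bit output.
Step 2: Second-preimage resistance means: given a specific input x, it should be infeasible to find a different y with h(y) = h(x).
With a 944-bit output, a generic search for a second preimage costs about 2^944 evaluations (each trial matches the fixed target with probability 2^-944).
Step 3: Security level = 944 bits.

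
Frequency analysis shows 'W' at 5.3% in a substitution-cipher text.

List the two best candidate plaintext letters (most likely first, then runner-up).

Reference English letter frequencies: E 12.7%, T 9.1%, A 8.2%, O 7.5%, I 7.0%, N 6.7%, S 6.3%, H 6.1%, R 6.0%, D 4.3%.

Step 1: Observed frequency of 'W' is 5.3%.
Step 2: Compute distances to each reference frequency and sort:
  R (6.0%): difference = 0.7% <-- BEST
  H (6.1%): difference = 0.8% <-- RUNNER-UP
  S (6.3%): difference = 1.0%
  D (4.3%): difference = 1.0%
  N (6.7%): difference = 1.4%
Step 3: Most likely is 'R' (6.0%, diff 0.7%); second most likely is 'H' (6.1%, diff 0.8%).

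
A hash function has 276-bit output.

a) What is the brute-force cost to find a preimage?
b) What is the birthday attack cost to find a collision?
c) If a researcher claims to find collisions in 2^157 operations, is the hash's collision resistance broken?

Step 1: Preimage resistance requires brute-force of 2^276 operations.
Step 2: Collision resistance (birthday bound) = 2^(276/2) = 2^138.
Step 3: The claimed attack costs 2^157 operations.
Step 4: Since 2^157 >= 2^138, the claimed attack is no faster than the generic birthday attack, so this does not break collision resistance.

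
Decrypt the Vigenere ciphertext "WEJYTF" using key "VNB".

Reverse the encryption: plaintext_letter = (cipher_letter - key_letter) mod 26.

Step 1: Extend key: VNBVNB
Step 2: Decrypt each letter (c - k) mod 26:
  W(22) - V(21) = (22-21) mod 26 = 1 = B
  E(4) - N(13) = (4-13) mod 26 = 17 = R
  J(9) - B(1) = (9-1) mod 26 = 8 = I
  Y(24) - V(21) = (24-21) mod 26 = 3 = D
  T(19) - N(13) = (19-13) mod 26 = 6 = G
  F(5) - B(1) = (5-1) mod 26 = 4 = E
Plaintext: BRIDGE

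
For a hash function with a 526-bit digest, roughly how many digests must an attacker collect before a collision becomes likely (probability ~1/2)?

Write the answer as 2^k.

Step 1: The birthday paradox gives collision probability ~50% after sqrt(2^n) = 2^(n/2) hashes.
Step 2: For 526-bit output: 2^(526/2) = 2^263.
Step 3: Approximately 2^263 hash computations needed.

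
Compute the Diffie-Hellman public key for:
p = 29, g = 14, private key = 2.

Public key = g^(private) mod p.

Step 1: A = g^a mod p = 14^2 mod 29.
  14^1 mod 29 = 14
  14^2 mod 29 = (14 * 14) mod 29 = 22
Result: A = 22.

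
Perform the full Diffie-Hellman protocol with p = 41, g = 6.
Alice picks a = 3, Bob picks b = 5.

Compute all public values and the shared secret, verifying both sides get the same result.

Step 1: A = g^a mod p = 6^3 mod 41 = 11.
Step 2: B = g^b mod p = 6^5 mod 41 = 27.
Step 3: Alice computes s = B^a mod p = 27^3 mod 41 = 3.
Step 4: Bob computes s = A^b mod p = 11^5 mod 41 = 3.
Both sides agree: shared secret = 3.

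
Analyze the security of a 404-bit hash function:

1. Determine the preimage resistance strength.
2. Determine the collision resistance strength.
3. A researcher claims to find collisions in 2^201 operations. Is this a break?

Step 1: Preimage resistance requires brute-force of 2^404 operations.
Step 2: Collision resistance (birthday bound) = 2^(404/2) = 2^202.
Step 3: The claimed attack costs 2^201 operations.
Step 4: Since 2^201 < 2^202, the claimed attack beats the generic birthday bound, so collision resistance is broken.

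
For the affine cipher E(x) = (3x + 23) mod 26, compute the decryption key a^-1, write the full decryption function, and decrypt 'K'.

Step 1: Find a^-1, the modular inverse of 3 mod 26.
Step 2: We need 3 * a^-1 = 1 (mod 26).
Step 3: 3 * 9 = 27 = 1 * 26 + 1, so a^-1 = 9.
Step 4: D(y) = 9(y - 23) mod 26.
Step 5: Apply to 'K' (y = 10): D(10) = 9 * (10 - 23) mod 26 = 9 * -13 mod 26 = 13 -> 'N'.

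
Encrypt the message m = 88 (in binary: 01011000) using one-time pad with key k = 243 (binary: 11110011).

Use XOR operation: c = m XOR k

Step 1: Write out the XOR operation bit by bit:
  Message: 01011000
  Key:     11110011
  XOR:     10101011
Step 2: Convert to decimal: 10101011 = 171.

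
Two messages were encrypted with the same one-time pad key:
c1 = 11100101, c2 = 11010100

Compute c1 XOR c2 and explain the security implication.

Step 1: c1 XOR c2 = (m1 XOR k) XOR (m2 XOR k).
Step 2: By XOR associativity/commutativity: = m1 XOR m2 XOR k XOR k = m1 XOR m2.
Step 3: 11100101 XOR 11010100 = 00110001 = 49.
Step 4: The key cancels out! An attacker learns m1 XOR m2 = 49, revealing the relationship between plaintexts.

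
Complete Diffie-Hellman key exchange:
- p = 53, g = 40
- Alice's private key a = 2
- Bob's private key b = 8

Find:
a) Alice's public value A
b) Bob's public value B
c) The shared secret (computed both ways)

Step 1: A = g^a mod p = 40^2 mod 53 = 10.
Step 2: B = g^b mod p = 40^8 mod 53 = 36.
Step 3: Alice computes s = B^a mod p = 36^2 mod 53 = 24.
Step 4: Bob computes s = A^b mod p = 10^8 mod 53 = 24.
Both sides agree: shared secret = 24.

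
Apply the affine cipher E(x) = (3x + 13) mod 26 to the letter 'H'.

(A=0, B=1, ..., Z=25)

Step 1: Convert 'H' to number: x = 7.
Step 2: E(7) = (3 * 7 + 13) mod 26 = 34 mod 26 = 8.
Step 3: Convert 8 back to letter: I.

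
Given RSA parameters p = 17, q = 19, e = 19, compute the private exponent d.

Step 1: n = 17 * 19 = 323.
Step 2: phi(n) = 16 * 18 = 288.
Step 3: Find d such that 19 * d = 1 (mod 288).
Step 4: d = 19^(-1) mod 288 = 91.
Verification: 19 * 91 = 1729 = 6 * 288 + 1.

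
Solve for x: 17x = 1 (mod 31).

Step 1: We need x such that 17 * x = 1 (mod 31).
Step 2: Using the extended Euclidean algorithm or trial:
  17 * 11 = 187 = 6 * 31 + 1.
Step 3: Since 187 mod 31 = 1, the inverse is x = 11.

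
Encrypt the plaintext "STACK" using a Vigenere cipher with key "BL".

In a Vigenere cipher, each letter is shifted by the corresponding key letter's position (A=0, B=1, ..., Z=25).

Step 1: Repeat key to match plaintext length:
  Plaintext: STACK
  Key:       BLBLB
Step 2: Encrypt each letter:
  S(18) + B(1) = (18+1) mod 26 = 19 = T
  T(19) + L(11) = (19+11) mod 26 = 4 = E
  A(0) + B(1) = (0+1) mod 26 = 1 = B
  C(2) + L(11) = (2+11) mod 26 = 13 = N
  K(10) + B(1) = (10+1) mod 26 = 11 = L
Ciphertext: TEBNL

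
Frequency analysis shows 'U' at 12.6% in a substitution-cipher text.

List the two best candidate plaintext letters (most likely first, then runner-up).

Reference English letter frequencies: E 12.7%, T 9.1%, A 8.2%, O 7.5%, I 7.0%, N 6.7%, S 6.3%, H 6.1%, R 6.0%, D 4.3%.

Step 1: Observed frequency of 'U' is 12.6%.
Step 2: Compute distances to each reference frequency and sort:
  E (12.7%): difference = 0.1% <-- BEST
  T (9.1%): difference = 3.5% <-- RUNNER-UP
  A (8.2%): difference = 4.4%
  O (7.5%): difference = 5.1%
  I (7.0%): difference = 5.6%
Step 3: Most likely is 'E' (12.7%, diff 0.1%); second most likely is 'T' (9.1%, diff 3.5%).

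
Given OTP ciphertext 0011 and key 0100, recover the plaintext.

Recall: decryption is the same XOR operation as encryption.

Step 1: XOR ciphertext with key:
  Ciphertext: 0011
  Key:        0100
  XOR:        0111
Step 2: Plaintext = 0111 = 7 in decimal.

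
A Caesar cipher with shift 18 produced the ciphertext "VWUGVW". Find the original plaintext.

Step 1: Reverse the shift by subtracting 18 from each letter position.
  V (position 21) -> position (21-18) mod 26 = 3 -> D
  W (position 22) -> position (22-18) mod 26 = 4 -> E
  U (position 20) -> position (20-18) mod 26 = 2 -> C
  G (position 6) -> position (6-18) mod 26 = 14 -> O
  V (position 21) -> position (21-18) mod 26 = 3 -> D
  W (position 22) -> position (22-18) mod 26 = 4 -> E
Decrypted message: DECODE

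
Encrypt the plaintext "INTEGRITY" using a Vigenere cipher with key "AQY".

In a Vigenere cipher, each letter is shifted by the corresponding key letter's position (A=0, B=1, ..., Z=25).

Step 1: Repeat key to match plaintext length:
  Plaintext: INTEGRITY
  Key:       AQYAQYAQY
Step 2: Encrypt each letter:
  I(8) + A(0) = (8+0) mod 26 = 8 = I
  N(13) + Q(16) = (13+16) mod 26 = 3 = D
  T(19) + Y(24) = (19+24) mod 26 = 17 = R
  E(4) + A(0) = (4+0) mod 26 = 4 = E
  G(6) + Q(16) = (6+16) mod 26 = 22 = W
  R(17) + Y(24) = (17+24) mod 26 = 15 = P
  I(8) + A(0) = (8+0) mod 26 = 8 = I
  T(19) + Q(16) = (19+16) mod 26 = 9 = J
  Y(24) + Y(24) = (24+24) mod 26 = 22 = W
Ciphertext: IDREWPIJW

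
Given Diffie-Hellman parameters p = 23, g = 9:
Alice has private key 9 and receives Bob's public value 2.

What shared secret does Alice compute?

Step 1: s = B^a mod p = 2^9 mod 23.
  2^1 mod 23 = 2
  2^2 mod 23 = (2 * 2) mod 23 = 4
  2^3 mod 23 = (4 * 2) mod 23 = 8
  2^4 mod 23 = (8 * 2) mod 23 = 16
  2^5 mod 23 = (16 * 2) mod 23 = 9
  2^6 mod 23 = (9 * 2) mod 23 = 18
  2^7 mod 23 = (18 * 2) mod 23 = 13
  2^8 mod 23 = (13 * 2) mod 23 = 3
  2^9 mod 23 = (3 * 2) mod 23 = 6
Result: shared secret = 6.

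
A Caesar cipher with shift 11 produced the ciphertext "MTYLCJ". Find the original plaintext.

Step 1: Reverse the shift by subtracting 11 from each letter position.
  M (position 12) -> position (12-11) mod 26 = 1 -> B
  T (position 19) -> position (19-11) mod 26 = 8 -> I
  Y (position 24) -> position (24-11) mod 26 = 13 -> N
  L (position 11) -> position (11-11) mod 26 = 0 -> A
  C (position 2) -> position (2-11) mod 26 = 17 -> R
  J (position 9) -> position (9-11) mod 26 = 24 -> Y
Decrypted message: BINARY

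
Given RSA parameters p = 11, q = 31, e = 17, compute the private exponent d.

Step 1: n = 11 * 31 = 341.
Step 2: phi(n) = 10 * 30 = 300.
Step 3: Find d such that 17 * d = 1 (mod 300).
Step 4: d = 17^(-1) mod 300 = 53.
Verification: 17 * 53 = 901 = 3 * 300 + 1.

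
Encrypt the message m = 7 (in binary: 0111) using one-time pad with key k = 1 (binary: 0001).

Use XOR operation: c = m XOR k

Step 1: Write out the XOR operation bit by bit:
  Message: 0111
  Key:     0001
  XOR:     0110
Step 2: Convert to decimal: 0110 = 6.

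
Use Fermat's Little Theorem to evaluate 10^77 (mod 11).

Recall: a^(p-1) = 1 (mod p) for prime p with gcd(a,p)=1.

Step 1: Since 11 is prime, by Fermat's Little Theorem: 10^10 = 1 (mod 11).
Step 2: Reduce exponent: 77 mod 10 = 7.
Step 3: So 10^77 = 10^7 (mod 11).
Step 4: 10^7 mod 11 = 10.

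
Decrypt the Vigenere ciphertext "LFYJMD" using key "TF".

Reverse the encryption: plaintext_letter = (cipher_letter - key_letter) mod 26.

Step 1: Extend key: TFTFTF
Step 2: Decrypt each letter (c - k) mod 26:
  L(11) - T(19) = (11-19) mod 26 = 18 = S
  F(5) - F(5) = (5-5) mod 26 = 0 = A
  Y(24) - T(19) = (24-19) mod 26 = 5 = F
  J(9) - F(5) = (9-5) mod 26 = 4 = E
  M(12) - T(19) = (12-19) mod 26 = 19 = T
  D(3) - F(5) = (3-5) mod 26 = 24 = Y
Plaintext: SAFETY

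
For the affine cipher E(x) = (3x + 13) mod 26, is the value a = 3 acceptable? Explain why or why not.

Step 1: Compute gcd(3, 26).
Step 2: gcd(3, 26) = 1.
Since gcd = 1, 3 is coprime with 26, so it is a valid key.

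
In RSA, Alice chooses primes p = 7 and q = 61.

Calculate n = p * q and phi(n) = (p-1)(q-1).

Step 1: n = p * q = 7 * 61 = 427.
Step 2: phi(n) = (p-1)(q-1) = 6 * 60 = 360.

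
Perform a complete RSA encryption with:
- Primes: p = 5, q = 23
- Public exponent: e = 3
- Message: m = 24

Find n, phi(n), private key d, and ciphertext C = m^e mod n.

Step 1: n = 5 * 23 = 115.
Step 2: phi(n) = (5-1)(23-1) = 4 * 22 = 88.
Step 3: Find d = 3^(-1) mod 88 = 59.
  Verify: 3 * 59 = 177 = 1 (mod 88).
Step 4: C = 24^3 mod 115 = 24.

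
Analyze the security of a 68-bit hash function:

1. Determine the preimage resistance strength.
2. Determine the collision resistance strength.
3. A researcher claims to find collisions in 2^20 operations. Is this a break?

Step 1: Preimage resistance requires brute-force of 2^68 operations.
Step 2: Collision resistance (birthday bound) = 2^(68/2) = 2^34.
Step 3: The claimed attack costs 2^20 operations.
Step 4: Since 2^20 < 2^34, the claimed attack beats the generic birthday bound, so collision resistance is broken.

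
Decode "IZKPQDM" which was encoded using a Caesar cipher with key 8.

Step 1: Reverse the shift by subtracting 8 from each letter position.
  I (position 8) -> position (8-8) mod 26 = 0 -> A
  Z (position 25) -> position (25-8) mod 26 = 17 -> R
  K (position 10) -> position (10-8) mod 26 = 2 -> C
  P (position 15) -> position (15-8) mod 26 = 7 -> H
  Q (position 16) -> position (16-8) mod 26 = 8 -> I
  D (position 3) -> position (3-8) mod 26 = 21 -> V
  M (position 12) -> position (12-8) mod 26 = 4 -> E
Decrypted message: ARCHIVE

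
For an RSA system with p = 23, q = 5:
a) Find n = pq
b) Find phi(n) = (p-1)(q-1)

Step 1: n = p * q = 23 * 5 = 115.
Step 2: phi(n) = (p-1)(q-1) = 22 * 4 = 88.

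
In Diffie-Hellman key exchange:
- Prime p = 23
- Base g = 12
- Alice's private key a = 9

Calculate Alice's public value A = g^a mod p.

Step 1: A = g^a mod p = 12^9 mod 23.
  12^1 mod 23 = 12
  12^2 mod 23 = (12 * 12) mod 23 = 6
  12^3 mod 23 = (6 * 12) mod 23 = 3
  12^4 mod 23 = (3 * 12) mod 23 = 13
  12^5 mod 23 = (13 * 12) mod 23 = 18
  12^6 mod 23 = (18 * 12) mod 23 = 9
  12^7 mod 23 = (9 * 12) mod 23 = 16
  12^8 mod 23 = (16 * 12) mod 23 = 8
  12^9 mod 23 = (8 * 12) mod 23 = 4
Result: A = 4.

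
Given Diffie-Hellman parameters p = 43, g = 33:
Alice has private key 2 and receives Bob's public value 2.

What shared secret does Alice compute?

Step 1: s = B^a mod p = 2^2 mod 43.
  2^1 mod 43 = 2
  2^2 mod 43 = (2 * 2) mod 43 = 4
Result: shared secret = 4.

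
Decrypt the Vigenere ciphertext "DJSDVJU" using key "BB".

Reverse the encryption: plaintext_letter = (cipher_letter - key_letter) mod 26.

Step 1: Extend key: BBBBBBB
Step 2: Decrypt each letter (c - k) mod 26:
  D(3) - B(1) = (3-1) mod 26 = 2 = C
  J(9) - B(1) = (9-1) mod 26 = 8 = I
  S(18) - B(1) = (18-1) mod 26 = 17 = R
  D(3) - B(1) = (3-1) mod 26 = 2 = C
  V(21) - B(1) = (21-1) mod 26 = 20 = U
  J(9) - B(1) = (9-1) mod 26 = 8 = I
  U(20) - B(1) = (20-1) mod 26 = 19 = T
Plaintext: CIRCUIT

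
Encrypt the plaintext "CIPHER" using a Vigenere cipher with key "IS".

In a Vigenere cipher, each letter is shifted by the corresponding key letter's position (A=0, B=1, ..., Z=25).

Step 1: Repeat key to match plaintext length:
  Plaintext: CIPHER
  Key:       ISISIS
Step 2: Encrypt each letter:
  C(2) + I(8) = (2+8) mod 26 = 10 = K
  I(8) + S(18) = (8+18) mod 26 = 0 = A
  P(15) + I(8) = (15+8) mod 26 = 23 = X
  H(7) + S(18) = (7+18) mod 26 = 25 = Z
  E(4) + I(8) = (4+8) mod 26 = 12 = M
  R(17) + S(18) = (17+18) mod 26 = 9 = J
Ciphertext: KAXZMJ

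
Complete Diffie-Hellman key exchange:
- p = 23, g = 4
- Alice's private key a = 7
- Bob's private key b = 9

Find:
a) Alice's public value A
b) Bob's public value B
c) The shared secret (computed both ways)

Step 1: A = g^a mod p = 4^7 mod 23 = 8.
Step 2: B = g^b mod p = 4^9 mod 23 = 13.
Step 3: Alice computes s = B^a mod p = 13^7 mod 23 = 9.
Step 4: Bob computes s = A^b mod p = 8^9 mod 23 = 9.
Both sides agree: shared secret = 9.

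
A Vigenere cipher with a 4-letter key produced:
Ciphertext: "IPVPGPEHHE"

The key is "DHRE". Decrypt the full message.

Step 1: Key 'DHRE' has length 4. Extended key: DHREDHREDH
Step 2: Decrypt each position:
  I(8) - D(3) = 5 = F
  P(15) - H(7) = 8 = I
  V(21) - R(17) = 4 = E
  P(15) - E(4) = 11 = L
  G(6) - D(3) = 3 = D
  P(15) - H(7) = 8 = I
  E(4) - R(17) = 13 = N
  H(7) - E(4) = 3 = D
  H(7) - D(3) = 4 = E
  E(4) - H(7) = 23 = X
Plaintext: FIELDINDEX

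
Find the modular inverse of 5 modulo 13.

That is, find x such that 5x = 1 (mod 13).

Step 1: We need x such that 5 * x = 1 (mod 13).
Step 2: Using the extended Euclidean algorithm or trial:
  5 * 8 = 40 = 3 * 13 + 1.
Step 3: Since 40 mod 13 = 1, the inverse is x = 8.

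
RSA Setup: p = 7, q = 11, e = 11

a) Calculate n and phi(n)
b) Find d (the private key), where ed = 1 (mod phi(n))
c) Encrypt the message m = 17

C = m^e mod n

Step 1: n = 7 * 11 = 77.
Step 2: phi(n) = (7-1)(11-1) = 6 * 10 = 60.
Step 3: Find d = 11^(-1) mod 60 = 11.
  Verify: 11 * 11 = 121 = 1 (mod 60).
Step 4: C = 17^11 mod 77 = 61.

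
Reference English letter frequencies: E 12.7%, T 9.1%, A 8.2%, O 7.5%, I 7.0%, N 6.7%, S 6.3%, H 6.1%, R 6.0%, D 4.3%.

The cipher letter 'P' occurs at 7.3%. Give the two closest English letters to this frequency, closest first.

Step 1: Observed frequency of 'P' is 7.3%.
Step 2: Compute distances to each reference frequency and sort:
  O (7.5%): difference = 0.2% <-- BEST
  I (7.0%): difference = 0.3% <-- RUNNER-UP
  N (6.7%): difference = 0.6%
  A (8.2%): difference = 0.9%
  S (6.3%): difference = 1.0%
Step 3: Most likely is 'O' (7.5%, diff 0.2%); second most likely is 'I' (7.0%, diff 0.3%).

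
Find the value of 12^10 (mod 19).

Step 1: Compute 12^10 mod 19 step by step, reducing modulo 19 at each step.
  12^1 mod 19 = 12
  12^2 mod 19 = (12 * 12) mod 19 = 11
  12^3 mod 19 = (11 * 12) mod 19 = 18
  12^4 mod 19 = (18 * 12) mod 19 = 7
  12^5 mod 19 = (7 * 12) mod 19 = 8
  12^6 mod 19 = (8 * 12) mod 19 = 1
  12^7 mod 19 = (1 * 12) mod 19 = 12
  12^8 mod 19 = (12 * 12) mod 19 = 11
  12^9 mod 19 = (11 * 12) mod 19 = 18
  12^10 mod 19 = (18 * 12) mod 19 = 7
Step 2: Result = 7.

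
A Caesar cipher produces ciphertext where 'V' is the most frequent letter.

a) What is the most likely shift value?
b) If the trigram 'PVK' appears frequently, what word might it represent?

Step 1: In English, 'E' is the most frequent letter (12.7%).
Step 2: The most frequent ciphertext letter is 'V' (position 21).
Step 3: Shift = (21 - 4) mod 26 = 17.
Step 4: Decrypt 'PVK' by shifting back 17:
  P -> Y
  V -> E
  K -> T
Step 5: 'PVK' decrypts to 'YET'.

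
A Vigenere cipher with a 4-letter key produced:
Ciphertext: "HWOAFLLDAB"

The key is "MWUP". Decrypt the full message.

Step 1: Key 'MWUP' has length 4. Extended key: MWUPMWUPMW
Step 2: Decrypt each position:
  H(7) - M(12) = 21 = V
  W(22) - W(22) = 0 = A
  O(14) - U(20) = 20 = U
  A(0) - P(15) = 11 = L
  F(5) - M(12) = 19 = T
  L(11) - W(22) = 15 = P
  L(11) - U(20) = 17 = R
  D(3) - P(15) = 14 = O
  A(0) - M(12) = 14 = O
  B(1) - W(22) = 5 = F
Plaintext: VAULTPROOF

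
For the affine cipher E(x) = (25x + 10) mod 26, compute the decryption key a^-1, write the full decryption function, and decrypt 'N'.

Step 1: Find a^-1, the modular inverse of 25 mod 26.
Step 2: We need 25 * a^-1 = 1 (mod 26).
Step 3: 25 * 25 = 625 = 24 * 26 + 1, so a^-1 = 25.
Step 4: D(y) = 25(y - 10) mod 26.
Step 5: Apply to 'N' (y = 13): D(13) = 25 * (13 - 10) mod 26 = 25 * 3 mod 26 = 23 -> 'X'.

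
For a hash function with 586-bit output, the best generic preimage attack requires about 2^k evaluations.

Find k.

Step 1: The hash has a 586-bit output.
Step 2: Preimage resistance means: given a digest h(x), it should be infeasible to find any input that hashes to it.
With a 586-bit output there are 2^586 possible digests, so a generic brute-force preimage search costs about 2^586 evaluations.
Step 3: Security level = 586 bits.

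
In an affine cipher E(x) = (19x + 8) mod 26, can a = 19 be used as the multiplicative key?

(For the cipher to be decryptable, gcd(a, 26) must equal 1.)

Step 1: Compute gcd(19, 26).
Step 2: gcd(19, 26) = 1.
Since gcd = 1, 19 is coprime with 26, so it is a valid key.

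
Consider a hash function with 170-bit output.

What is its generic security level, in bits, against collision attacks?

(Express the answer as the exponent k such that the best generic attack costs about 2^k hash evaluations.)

Step 1: The hash has a 170-bit output.
Step 2: Collision resistance means it should be infeasible to find any x != y with h(x) = h(y).
By the birthday bound, a generic collision search succeeds after about sqrt(2^170) = 2^(170/2) = 2^85 evaluations.
Step 3: Security level = 85 bits.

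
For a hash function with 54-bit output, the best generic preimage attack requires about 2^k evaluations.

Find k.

Step 1: The hash has a 54-bit output.
Step 2: Preimage resistance means: given a digest h(x), it should be infeasible to find any input that hashes to it.
With a 54-bit output there are 2^54 possible digests, so a generic brute-force preimage search costs about 2^54 evaluations.
Step 3: Security level = 54 bits.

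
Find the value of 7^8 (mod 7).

Step 1: Compute 7^8 mod 7 step by step, reducing modulo 7 at each step.
  7^1 mod 7 = 0
  7^2 mod 7 = (0 * 7) mod 7 = 0
  7^3 mod 7 = (0 * 7) mod 7 = 0
  7^4 mod 7 = (0 * 7) mod 7 = 0
  7^5 mod 7 = (0 * 7) mod 7 = 0
  7^6 mod 7 = (0 * 7) mod 7 = 0
  7^7 mod 7 = (0 * 7) mod 7 = 0
  7^8 mod 7 = (0 * 7) mod 7 = 0
Step 2: Result = 0.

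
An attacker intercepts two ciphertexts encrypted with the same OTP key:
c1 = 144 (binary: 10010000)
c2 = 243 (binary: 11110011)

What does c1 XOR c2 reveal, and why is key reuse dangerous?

Step 1: c1 XOR c2 = (m1 XOR k) XOR (m2 XOR k).
Step 2: By XOR associativity/commutativity: = m1 XOR m2 XOR k XOR k = m1 XOR m2.
Step 3: 10010000 XOR 11110011 = 01100011 = 99.
Step 4: The key cancels out! An attacker learns m1 XOR m2 = 99, revealing the relationship between plaintexts.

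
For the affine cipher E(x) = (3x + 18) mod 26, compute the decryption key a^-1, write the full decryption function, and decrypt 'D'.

Step 1: Find a^-1, the modular inverse of 3 mod 26.
Step 2: We need 3 * a^-1 = 1 (mod 26).
Step 3: 3 * 9 = 27 = 1 * 26 + 1, so a^-1 = 9.
Step 4: D(y) = 9(y - 18) mod 26.
Step 5: Apply to 'D' (y = 3): D(3) = 9 * (3 - 18) mod 26 = 9 * -15 mod 26 = 21 -> 'V'.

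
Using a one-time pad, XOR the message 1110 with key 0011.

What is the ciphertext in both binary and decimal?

Step 1: Write out the XOR operation bit by bit:
  Message: 1110
  Key:     0011
  XOR:     1101
Step 2: Convert to decimal: 1101 = 13.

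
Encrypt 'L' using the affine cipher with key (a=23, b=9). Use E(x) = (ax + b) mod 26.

Step 1: Convert 'L' to number: x = 11.
Step 2: E(11) = (23 * 11 + 9) mod 26 = 262 mod 26 = 2.
Step 3: Convert 2 back to letter: C.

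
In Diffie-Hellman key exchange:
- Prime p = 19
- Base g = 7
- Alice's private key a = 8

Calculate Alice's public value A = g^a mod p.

Step 1: A = g^a mod p = 7^8 mod 19.
  7^1 mod 19 = 7
  7^2 mod 19 = (7 * 7) mod 19 = 11
  7^3 mod 19 = (11 * 7) mod 19 = 1
  7^4 mod 19 = (1 * 7) mod 19 = 7
  7^5 mod 19 = (7 * 7) mod 19 = 11
  7^6 mod 19 = (11 * 7) mod 19 = 1
  7^7 mod 19 = (1 * 7) mod 19 = 7
  7^8 mod 19 = (7 * 7) mod 19 = 11
Result: A = 11.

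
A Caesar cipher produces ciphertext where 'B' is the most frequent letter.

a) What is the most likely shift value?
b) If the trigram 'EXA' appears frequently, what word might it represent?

Step 1: In English, 'E' is the most frequent letter (12.7%).
Step 2: The most frequent ciphertext letter is 'B' (position 1).
Step 3: Shift = (1 - 4) mod 26 = 23.
Step 4: Decrypt 'EXA' by shifting back 23:
  E -> H
  X -> A
  A -> D
Step 5: 'EXA' decrypts to 'HAD'.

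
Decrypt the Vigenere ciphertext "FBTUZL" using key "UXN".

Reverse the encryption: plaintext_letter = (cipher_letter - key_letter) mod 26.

Step 1: Extend key: UXNUXN
Step 2: Decrypt each letter (c - k) mod 26:
  F(5) - U(20) = (5-20) mod 26 = 11 = L
  B(1) - X(23) = (1-23) mod 26 = 4 = E
  T(19) - N(13) = (19-13) mod 26 = 6 = G
  U(20) - U(20) = (20-20) mod 26 = 0 = A
  Z(25) - X(23) = (25-23) mod 26 = 2 = C
  L(11) - N(13) = (11-13) mod 26 = 24 = Y
Plaintext: LEGACY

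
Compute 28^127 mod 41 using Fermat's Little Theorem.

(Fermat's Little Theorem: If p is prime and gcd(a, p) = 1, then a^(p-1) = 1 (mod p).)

Step 1: Since 41 is prime, by Fermat's Little Theorem: 28^40 = 1 (mod 41).
Step 2: Reduce exponent: 127 mod 40 = 7.
Step 3: So 28^127 = 28^7 (mod 41).
Step 4: 28^7 mod 41 = 15.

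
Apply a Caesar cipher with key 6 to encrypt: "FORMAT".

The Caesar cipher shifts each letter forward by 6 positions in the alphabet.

Step 1: For each letter, shift forward by 6 positions (mod 26).
  F (position 5) -> position (5+6) mod 26 = 11 -> L
  O (position 14) -> position (14+6) mod 26 = 20 -> U
  R (position 17) -> position (17+6) mod 26 = 23 -> X
  M (position 12) -> position (12+6) mod 26 = 18 -> S
  A (position 0) -> position (0+6) mod 26 = 6 -> G
  T (position 19) -> position (19+6) mod 26 = 25 -> Z
Result: LUXSGZ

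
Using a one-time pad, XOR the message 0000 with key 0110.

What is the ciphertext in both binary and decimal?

Step 1: Write out the XOR operation bit by bit:
  Message: 0000
  Key:     0110
  XOR:     0110
Step 2: Convert to decimal: 0110 = 6.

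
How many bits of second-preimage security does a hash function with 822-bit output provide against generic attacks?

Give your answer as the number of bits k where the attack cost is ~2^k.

Step 1: The hash has a 822-bit output.
Step 2: Second-preimage resistance means: given a specific input x, it should be infeasible to find a different y with h(y) = h(x).
With a 822-bit output, a generic search for a second preimage costs about 2^822 evaluations (each trial matches the fixed target with probability 2^-822).
Step 3: Security level = 822 bits.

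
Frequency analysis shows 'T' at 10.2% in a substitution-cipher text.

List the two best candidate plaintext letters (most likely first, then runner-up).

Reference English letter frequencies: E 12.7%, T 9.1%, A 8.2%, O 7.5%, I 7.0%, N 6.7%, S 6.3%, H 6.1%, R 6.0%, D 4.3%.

Step 1: Observed frequency of 'T' is 10.2%.
Step 2: Compute distances to each reference frequency and sort:
  T (9.1%): difference = 1.1% <-- BEST
  A (8.2%): difference = 2.0% <-- RUNNER-UP
  E (12.7%): difference = 2.5%
  O (7.5%): difference = 2.7%
  I (7.0%): difference = 3.2%
Step 3: Most likely is 'T' (9.1%, diff 1.1%); second most likely is 'A' (8.2%, diff 2.0%).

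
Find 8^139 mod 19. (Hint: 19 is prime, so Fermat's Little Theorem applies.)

Step 1: Since 19 is prime, by Fermat's Little Theorem: 8^18 = 1 (mod 19).
Step 2: Reduce exponent: 139 mod 18 = 13.
Step 3: So 8^139 = 8^13 (mod 19).
Step 4: 8^13 mod 19 = 8.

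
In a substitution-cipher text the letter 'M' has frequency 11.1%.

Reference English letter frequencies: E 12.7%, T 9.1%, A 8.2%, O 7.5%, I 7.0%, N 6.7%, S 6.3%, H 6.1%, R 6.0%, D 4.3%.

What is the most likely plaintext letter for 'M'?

Step 1: The observed frequency is 11.1%.
Step 2: Compare with English frequencies:
  E: 12.7% (difference: 1.6%) <-- closest
  T: 9.1% (difference: 2.0%)
  A: 8.2% (difference: 2.9%)
  O: 7.5% (difference: 3.6%)
  I: 7.0% (difference: 4.1%)
  N: 6.7% (difference: 4.4%)
  S: 6.3% (difference: 4.8%)
  H: 6.1% (difference: 5.0%)
  R: 6.0% (difference: 5.1%)
  D: 4.3% (difference: 6.8%)
Step 3: 'M' most likely represents 'E' (frequency 12.7%).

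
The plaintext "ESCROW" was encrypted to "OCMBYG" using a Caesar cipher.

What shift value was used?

Step 1: Compare first letters: E (position 4) -> O (position 14).
Step 2: Shift = (14 - 4) mod 26 = 10.
The shift value is 10.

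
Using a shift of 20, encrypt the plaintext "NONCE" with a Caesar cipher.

Step 1: For each letter, shift forward by 20 positions (mod 26).
  N (position 13) -> position (13+20) mod 26 = 7 -> H
  O (position 14) -> position (14+20) mod 26 = 8 -> I
  N (position 13) -> position (13+20) mod 26 = 7 -> H
  C (position 2) -> position (2+20) mod 26 = 22 -> W
  E (position 4) -> position (4+20) mod 26 = 24 -> Y
Result: HIHWY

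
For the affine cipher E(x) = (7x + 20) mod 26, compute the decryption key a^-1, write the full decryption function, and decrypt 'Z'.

Step 1: Find a^-1, the modular inverse of 7 mod 26.
Step 2: We need 7 * a^-1 = 1 (mod 26).
Step 3: 7 * 15 = 105 = 4 * 26 + 1, so a^-1 = 15.
Step 4: D(y) = 15(y - 20) mod 26.
Step 5: Apply to 'Z' (y = 25): D(25) = 15 * (25 - 20) mod 26 = 15 * 5 mod 26 = 23 -> 'X'.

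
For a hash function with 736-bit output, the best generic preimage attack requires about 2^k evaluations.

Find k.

Step 1: The hash has a 736-bit output.
Step 2: Preimage resistance means: given a digest h(x), it should be infeasible to find any input that hashes to it.
With a 736-bit output there are 2^736 possible digests, so a generic brute-force preimage search costs about 2^736 evaluations.
Step 3: Security level = 736 bits.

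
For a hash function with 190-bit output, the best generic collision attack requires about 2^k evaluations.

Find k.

Step 1: The hash has a 190-bit output.
Step 2: Collision resistance means it should be infeasible to find any x != y with h(x) = h(y).
By the birthday bound, a generic collision search succeeds after about sqrt(2^190) = 2^(190/2) = 2^95 evaluations.
Step 3: Security level = 95 bits.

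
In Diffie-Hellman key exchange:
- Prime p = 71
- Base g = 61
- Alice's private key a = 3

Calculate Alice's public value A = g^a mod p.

Step 1: A = g^a mod p = 61^3 mod 71.
  61^1 mod 71 = 61
  61^2 mod 71 = (61 * 61) mod 71 = 29
  61^3 mod 71 = (29 * 61) mod 71 = 65
Result: A = 65.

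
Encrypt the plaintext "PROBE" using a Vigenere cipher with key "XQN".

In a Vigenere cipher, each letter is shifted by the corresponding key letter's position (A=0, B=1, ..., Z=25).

Step 1: Repeat key to match plaintext length:
  Plaintext: PROBE
  Key:       XQNXQ
Step 2: Encrypt each letter:
  P(15) + X(23) = (15+23) mod 26 = 12 = M
  R(17) + Q(16) = (17+16) mod 26 = 7 = H
  O(14) + N(13) = (14+13) mod 26 = 1 = B
  B(1) + X(23) = (1+23) mod 26 = 24 = Y
  E(4) + Q(16) = (4+16) mod 26 = 20 = U
Ciphertext: MHBYU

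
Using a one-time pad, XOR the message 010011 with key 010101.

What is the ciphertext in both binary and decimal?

Step 1: Write out the XOR operation bit by bit:
  Message: 010011
  Key:     010101
  XOR:     000110
Step 2: Convert to decimal: 000110 = 6.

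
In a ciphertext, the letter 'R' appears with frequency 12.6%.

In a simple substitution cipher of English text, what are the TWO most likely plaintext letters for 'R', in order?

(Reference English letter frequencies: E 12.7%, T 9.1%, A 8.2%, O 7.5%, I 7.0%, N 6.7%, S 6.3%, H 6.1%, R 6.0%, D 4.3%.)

Step 1: Observed frequency of 'R' is 12.6%.
Step 2: Compute distances to each reference frequency and sort:
  E (12.7%): difference = 0.1% <-- BEST
  T (9.1%): difference = 3.5% <-- RUNNER-UP
  A (8.2%): difference = 4.4%
  O (7.5%): difference = 5.1%
  I (7.0%): difference = 5.6%
Step 3: Most likely is 'E' (12.7%, diff 0.1%); second most likely is 'T' (9.1%, diff 3.5%).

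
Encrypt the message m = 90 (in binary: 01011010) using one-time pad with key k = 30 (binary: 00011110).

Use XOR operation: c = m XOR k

Step 1: Write out the XOR operation bit by bit:
  Message: 01011010
  Key:     00011110
  XOR:     01000100
Step 2: Convert to decimal: 01000100 = 68.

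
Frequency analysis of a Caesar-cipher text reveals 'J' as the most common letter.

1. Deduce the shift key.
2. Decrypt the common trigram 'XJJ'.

Step 1: In English, 'E' is the most frequent letter (12.7%).
Step 2: The most frequent ciphertext letter is 'J' (position 9).
Step 3: Shift = (9 - 4) mod 26 = 5.
Step 4: Decrypt 'XJJ' by shifting back 5:
  X -> S
  J -> E
  J -> E
Step 5: 'XJJ' decrypts to 'SEE'.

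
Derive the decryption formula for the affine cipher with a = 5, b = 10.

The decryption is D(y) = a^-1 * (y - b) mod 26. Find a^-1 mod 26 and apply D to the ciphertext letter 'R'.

Step 1: Find a^-1, the modular inverse of 5 mod 26.
Step 2: We need 5 * a^-1 = 1 (mod 26).
Step 3: 5 * 21 = 105 = 4 * 26 + 1, so a^-1 = 21.
Step 4: D(y) = 21(y - 10) mod 26.
Step 5: Apply to 'R' (y = 17): D(17) = 21 * (17 - 10) mod 26 = 21 * 7 mod 26 = 17 -> 'R'.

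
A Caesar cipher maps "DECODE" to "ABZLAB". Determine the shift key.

Step 1: Compare first letters: D (position 3) -> A (position 0).
Step 2: Shift = (0 - 3) mod 26 = 23.
The shift value is 23.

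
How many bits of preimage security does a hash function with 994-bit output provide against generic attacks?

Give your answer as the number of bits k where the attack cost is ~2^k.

Step 1: The hash has a 994-bit output.
Step 2: Preimage resistance means: given a digest h(x), it should be infeasible to find any input that hashes to it.
With a 994-bit output there are 2^994 possible digests, so a generic brute-force preimage search costs about 2^994 evaluations.
Step 3: Security level = 994 bits.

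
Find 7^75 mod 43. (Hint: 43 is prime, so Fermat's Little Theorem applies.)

Step 1: Since 43 is prime, by Fermat's Little Theorem: 7^42 = 1 (mod 43).
Step 2: Reduce exponent: 75 mod 42 = 33.
Step 3: So 7^75 = 7^33 (mod 43).
Step 4: 7^33 mod 43 = 42.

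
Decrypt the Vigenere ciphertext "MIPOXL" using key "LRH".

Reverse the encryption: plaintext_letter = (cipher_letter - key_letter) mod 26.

Step 1: Extend key: LRHLRH
Step 2: Decrypt each letter (c - k) mod 26:
  M(12) - L(11) = (12-11) mod 26 = 1 = B
  I(8) - R(17) = (8-17) mod 26 = 17 = R
  P(15) - H(7) = (15-7) mod 26 = 8 = I
  O(14) - L(11) = (14-11) mod 26 = 3 = D
  X(23) - R(17) = (23-17) mod 26 = 6 = G
  L(11) - H(7) = (11-7) mod 26 = 4 = E
Plaintext: BRIDGE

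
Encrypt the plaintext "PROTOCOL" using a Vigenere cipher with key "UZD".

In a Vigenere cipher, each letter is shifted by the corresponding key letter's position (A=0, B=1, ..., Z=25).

Step 1: Repeat key to match plaintext length:
  Plaintext: PROTOCOL
  Key:       UZDUZDUZ
Step 2: Encrypt each letter:
  P(15) + U(20) = (15+20) mod 26 = 9 = J
  R(17) + Z(25) = (17+25) mod 26 = 16 = Q
  O(14) + D(3) = (14+3) mod 26 = 17 = R
  T(19) + U(20) = (19+20) mod 26 = 13 = N
  O(14) + Z(25) = (14+25) mod 26 = 13 = N
  C(2) + D(3) = (2+3) mod 26 = 5 = F
  O(14) + U(20) = (14+20) mod 26 = 8 = I
  L(11) + Z(25) = (11+25) mod 26 = 10 = K
Ciphertext: JQRNNFIK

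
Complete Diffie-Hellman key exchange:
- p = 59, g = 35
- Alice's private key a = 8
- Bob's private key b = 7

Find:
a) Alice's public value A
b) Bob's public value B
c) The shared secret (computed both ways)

Step 1: A = g^a mod p = 35^8 mod 59 = 7.
Step 2: B = g^b mod p = 35^7 mod 59 = 12.
Step 3: Alice computes s = B^a mod p = 12^8 mod 59 = 21.
Step 4: Bob computes s = A^b mod p = 7^7 mod 59 = 21.
Both sides agree: shared secret = 21.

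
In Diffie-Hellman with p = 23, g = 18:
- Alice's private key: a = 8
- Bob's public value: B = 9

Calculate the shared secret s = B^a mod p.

Step 1: s = B^a mod p = 9^8 mod 23.
  9^1 mod 23 = 9
  9^2 mod 23 = (9 * 9) mod 23 = 12
  9^3 mod 23 = (12 * 9) mod 23 = 16
  9^4 mod 23 = (16 * 9) mod 23 = 6
  9^5 mod 23 = (6 * 9) mod 23 = 8
  9^6 mod 23 = (8 * 9) mod 23 = 3
  9^7 mod 23 = (3 * 9) mod 23 = 4
  9^8 mod 23 = (4 * 9) mod 23 = 13
Result: shared secret = 13.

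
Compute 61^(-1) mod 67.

Step 1: We need x such that 61 * x = 1 (mod 67).
Step 2: Using the extended Euclidean algorithm or trial:
  61 * 11 = 671 = 10 * 67 + 1.
Step 3: Since 671 mod 67 = 1, the inverse is x = 11.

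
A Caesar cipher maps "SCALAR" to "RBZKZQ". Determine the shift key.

Step 1: Compare first letters: S (position 18) -> R (position 17).
Step 2: Shift = (17 - 18) mod 26 = 25.
The shift value is 25.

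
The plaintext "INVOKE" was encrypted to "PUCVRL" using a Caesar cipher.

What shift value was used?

Step 1: Compare first letters: I (position 8) -> P (position 15).
Step 2: Shift = (15 - 8) mod 26 = 7.
The shift value is 7.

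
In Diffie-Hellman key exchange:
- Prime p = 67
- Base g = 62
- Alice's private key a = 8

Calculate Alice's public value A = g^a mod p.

Step 1: A = g^a mod p = 62^8 mod 67.
  62^1 mod 67 = 62
  62^2 mod 67 = (62 * 62) mod 67 = 25
  62^3 mod 67 = (25 * 62) mod 67 = 9
  62^4 mod 67 = (9 * 62) mod 67 = 22
  62^5 mod 67 = (22 * 62) mod 67 = 24
  62^6 mod 67 = (24 * 62) mod 67 = 14
  62^7 mod 67 = (14 * 62) mod 67 = 64
  62^8 mod 67 = (64 * 62) mod 67 = 15
Result: A = 15.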